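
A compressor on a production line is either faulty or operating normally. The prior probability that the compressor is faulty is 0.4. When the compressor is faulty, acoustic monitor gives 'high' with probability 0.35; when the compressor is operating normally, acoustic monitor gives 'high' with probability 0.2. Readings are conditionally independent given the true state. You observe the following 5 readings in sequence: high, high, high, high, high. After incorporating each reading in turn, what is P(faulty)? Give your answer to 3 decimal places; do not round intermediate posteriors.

After 'high': P(faulty) = 0.35·0.4000 / (0.35·0.4000 + 0.2·0.6000) ≈ 0.5385
After 'high': P(faulty) = 0.35·0.5385 / (0.35·0.5385 + 0.2·0.4615) ≈ 0.6712
After 'high': P(faulty) = 0.35·0.6712 / (0.35·0.6712 + 0.2·0.3288) ≈ 0.7813
After 'high': P(faulty) = 0.35·0.7813 / (0.35·0.7813 + 0.2·0.2187) ≈ 0.8621
After 'high': P(faulty) = 0.35·0.8621 / (0.35·0.8621 + 0.2·0.1379) ≈ 0.9163

0.916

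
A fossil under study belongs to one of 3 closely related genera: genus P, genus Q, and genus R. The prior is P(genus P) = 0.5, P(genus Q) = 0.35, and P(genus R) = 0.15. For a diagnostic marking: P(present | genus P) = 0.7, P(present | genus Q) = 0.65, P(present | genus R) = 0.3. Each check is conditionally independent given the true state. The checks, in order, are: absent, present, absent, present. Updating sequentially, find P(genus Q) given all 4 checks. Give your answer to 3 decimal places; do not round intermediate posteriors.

Apply Bayes' rule sequentially, carrying P(genus Q) forward.
After 'absent': normaliser = 0.3·0.5000 + 0.35·0.3500 + 0.7·0.1500; P(genus P) ≈ 0.3974, P(genus Q) ≈ 0.3245, P(genus R) ≈ 0.2781
After 'present': normaliser = 0.7·0.3974 + 0.65·0.3245 + 0.3·0.2781; P(genus P) ≈ 0.4858, P(genus Q) ≈ 0.3684, P(genus R) ≈ 0.1457
After 'absent': normaliser = 0.3·0.4858 + 0.35·0.3684 + 0.7·0.1457; P(genus P) ≈ 0.3869, P(genus Q) ≈ 0.3423, P(genus R) ≈ 0.2708
After 'present': normaliser = 0.7·0.3869 + 0.65·0.3423 + 0.3·0.2708; P(genus P) ≈ 0.4714, P(genus Q) ≈ 0.3872, P(genus R) ≈ 0.1414

0.387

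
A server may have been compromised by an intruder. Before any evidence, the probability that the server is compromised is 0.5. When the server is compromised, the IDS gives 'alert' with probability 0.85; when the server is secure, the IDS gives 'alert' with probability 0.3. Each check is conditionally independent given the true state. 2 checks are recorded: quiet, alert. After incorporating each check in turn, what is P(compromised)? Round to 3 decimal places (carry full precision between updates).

Each posterior becomes the prior for the next update.
After 'quiet': P(compromised) = 0.15·0.5000 / (0.15·0.5000 + 0.7·0.5000) ≈ 0.1765
After 'alert': P(compromised) = 0.85·0.1765 / (0.85·0.1765 + 0.3·0.8235) ≈ 0.3778

0.378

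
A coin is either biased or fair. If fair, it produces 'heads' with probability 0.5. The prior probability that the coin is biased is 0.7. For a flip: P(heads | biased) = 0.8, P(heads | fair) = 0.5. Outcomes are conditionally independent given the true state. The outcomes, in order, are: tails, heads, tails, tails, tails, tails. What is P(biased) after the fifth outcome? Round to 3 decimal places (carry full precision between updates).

0.087

After 'tails': P(biased) = 0.2·0.7000 / (0.2·0.7000 + 0.5·0.3000) ≈ 0.4828
After 'heads': P(biased) = 0.8·0.4828 / (0.8·0.4828 + 0.5·0.5172) ≈ 0.5989
After 'tails': P(biased) = 0.2·0.5989 / (0.2·0.5989 + 0.5·0.4011) ≈ 0.3740
After 'tails': P(biased) = 0.2·0.3740 / (0.2·0.3740 + 0.5·0.6260) ≈ 0.1929
After 'tails': P(biased) = 0.2·0.1929 / (0.2·0.1929 + 0.5·0.8071) ≈ 0.0872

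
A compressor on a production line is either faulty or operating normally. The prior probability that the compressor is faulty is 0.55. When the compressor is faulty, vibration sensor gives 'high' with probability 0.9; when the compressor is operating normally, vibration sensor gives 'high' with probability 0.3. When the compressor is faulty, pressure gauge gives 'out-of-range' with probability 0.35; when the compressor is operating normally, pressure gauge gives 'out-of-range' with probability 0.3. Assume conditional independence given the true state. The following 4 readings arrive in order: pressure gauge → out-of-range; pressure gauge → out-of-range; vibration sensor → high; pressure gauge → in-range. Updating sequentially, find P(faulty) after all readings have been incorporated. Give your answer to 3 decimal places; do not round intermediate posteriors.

After pressure gauge='out-of-range': P(faulty) = 0.35·0.5500 / (0.35·0.5500 + 0.3·0.4500) ≈ 0.5878
After pressure gauge='out-of-range': P(faulty) = 0.35·0.5878 / (0.35·0.5878 + 0.3·0.4122) ≈ 0.6246
After vibration sensor='high': P(faulty) = 0.9·0.6246 / (0.9·0.6246 + 0.3·0.3754) ≈ 0.8331
After pressure gauge='in-range': P(faulty) = 0.65·0.8331 / (0.65·0.8331 + 0.7·0.1669) ≈ 0.8225

0.823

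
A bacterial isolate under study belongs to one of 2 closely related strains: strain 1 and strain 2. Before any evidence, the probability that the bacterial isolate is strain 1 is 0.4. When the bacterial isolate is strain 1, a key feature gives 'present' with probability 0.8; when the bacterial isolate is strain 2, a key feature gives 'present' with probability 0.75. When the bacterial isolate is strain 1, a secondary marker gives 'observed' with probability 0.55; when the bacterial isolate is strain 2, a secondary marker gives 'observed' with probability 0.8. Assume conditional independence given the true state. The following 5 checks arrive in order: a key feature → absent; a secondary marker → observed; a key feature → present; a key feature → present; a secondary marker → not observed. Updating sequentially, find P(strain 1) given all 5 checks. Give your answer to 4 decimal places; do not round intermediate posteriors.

Each posterior becomes the prior for the next update.
After a key feature='absent': P(strain 1) = 0.2·0.4000 / (0.2·0.4000 + 0.25·0.6000) ≈ 0.3478
After a secondary marker='observed': P(strain 1) = 0.55·0.3478 / (0.55·0.3478 + 0.8·0.6522) ≈ 0.2683
After a key feature='present': P(strain 1) = 0.8·0.2683 / (0.8·0.2683 + 0.75·0.7317) ≈ 0.2812
After a key feature='present': P(strain 1) = 0.8·0.2812 / (0.8·0.2812 + 0.75·0.7188) ≈ 0.2944
After a secondary marker='not observed': P(strain 1) = 0.45·0.2944 / (0.45·0.2944 + 0.2·0.7056) ≈ 0.4842

0.4842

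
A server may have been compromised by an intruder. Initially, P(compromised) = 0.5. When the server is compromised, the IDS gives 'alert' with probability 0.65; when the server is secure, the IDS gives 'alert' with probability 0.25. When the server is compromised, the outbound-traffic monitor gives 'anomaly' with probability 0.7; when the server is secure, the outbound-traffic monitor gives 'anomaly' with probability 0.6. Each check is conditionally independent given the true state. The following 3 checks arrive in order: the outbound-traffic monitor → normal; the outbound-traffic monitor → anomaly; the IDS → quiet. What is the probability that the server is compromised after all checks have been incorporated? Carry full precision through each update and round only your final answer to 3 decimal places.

0.290

After the outbound-traffic monitor='normal': P(compromised) = 0.3·0.5000 / (0.3·0.5000 + 0.4·0.5000) ≈ 0.4286
After the outbound-traffic monitor='anomaly': P(compromised) = 0.7·0.4286 / (0.7·0.4286 + 0.6·0.5714) ≈ 0.4667
After the IDS='quiet': P(compromised) = 0.35·0.4667 / (0.35·0.4667 + 0.75·0.5333) ≈ 0.2899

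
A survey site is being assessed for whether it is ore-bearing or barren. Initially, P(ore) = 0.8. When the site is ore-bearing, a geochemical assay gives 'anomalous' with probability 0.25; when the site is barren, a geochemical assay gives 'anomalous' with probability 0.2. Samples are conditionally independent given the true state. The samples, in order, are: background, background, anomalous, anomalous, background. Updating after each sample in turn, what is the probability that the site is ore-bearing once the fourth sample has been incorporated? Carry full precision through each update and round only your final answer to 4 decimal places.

0.8460

Each posterior becomes the prior for the next update.
After 'background': P(ore) = 0.75·0.8000 / (0.75·0.8000 + 0.8·0.2000) ≈ 0.7895
After 'background': P(ore) = 0.75·0.7895 / (0.75·0.7895 + 0.8·0.2105) ≈ 0.7785
After 'anomalous': P(ore) = 0.25·0.7785 / (0.25·0.7785 + 0.2·0.2215) ≈ 0.8146
After 'anomalous': P(ore) = 0.25·0.8146 / (0.25·0.8146 + 0.2·0.1854) ≈ 0.8460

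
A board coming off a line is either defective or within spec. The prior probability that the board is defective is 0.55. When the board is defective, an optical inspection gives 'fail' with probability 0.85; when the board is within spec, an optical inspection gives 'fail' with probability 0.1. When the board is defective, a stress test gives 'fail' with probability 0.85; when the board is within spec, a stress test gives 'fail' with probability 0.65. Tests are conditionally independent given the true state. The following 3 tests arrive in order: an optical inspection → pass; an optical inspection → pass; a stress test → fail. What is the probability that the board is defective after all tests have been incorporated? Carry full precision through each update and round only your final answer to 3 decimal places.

0.043

After an optical inspection='pass': P(defective) = 0.15·0.5500 / (0.15·0.5500 + 0.9·0.4500) ≈ 0.1692
After an optical inspection='pass': P(defective) = 0.15·0.1692 / (0.15·0.1692 + 0.9·0.8308) ≈ 0.0328
After a stress test='fail': P(defective) = 0.85·0.0328 / (0.85·0.0328 + 0.65·0.9672) ≈ 0.0425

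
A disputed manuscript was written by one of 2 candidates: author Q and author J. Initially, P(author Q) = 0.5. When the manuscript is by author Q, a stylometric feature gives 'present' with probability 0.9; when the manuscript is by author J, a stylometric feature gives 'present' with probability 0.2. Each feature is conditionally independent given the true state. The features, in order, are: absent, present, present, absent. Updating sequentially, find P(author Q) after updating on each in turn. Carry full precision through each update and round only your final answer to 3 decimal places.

0.240

After 'absent': P(author Q) = 0.1·0.5000 / (0.1·0.5000 + 0.8·0.5000) ≈ 0.1111
After 'present': P(author Q) = 0.9·0.1111 / (0.9·0.1111 + 0.2·0.8889) ≈ 0.3600
After 'present': P(author Q) = 0.9·0.3600 / (0.9·0.3600 + 0.2·0.6400) ≈ 0.7168
After 'absent': P(author Q) = 0.1·0.7168 / (0.1·0.7168 + 0.8·0.2832) ≈ 0.2404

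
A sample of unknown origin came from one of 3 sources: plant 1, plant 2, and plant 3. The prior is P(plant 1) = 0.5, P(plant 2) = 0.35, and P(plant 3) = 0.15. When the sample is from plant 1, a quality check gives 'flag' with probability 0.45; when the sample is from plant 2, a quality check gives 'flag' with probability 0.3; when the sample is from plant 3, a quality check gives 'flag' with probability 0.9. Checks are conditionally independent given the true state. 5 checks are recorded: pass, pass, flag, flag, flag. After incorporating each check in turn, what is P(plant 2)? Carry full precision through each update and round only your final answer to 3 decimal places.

0.237

After 'pass': normaliser = 0.55·0.5000 + 0.7·0.3500 + 0.1·0.1500; P(plant 1) ≈ 0.5140, P(plant 2) ≈ 0.4579, P(plant 3) ≈ 0.0280
After 'pass': normaliser = 0.55·0.5140 + 0.7·0.4579 + 0.1·0.0280; P(plant 1) ≈ 0.4665, P(plant 2) ≈ 0.5289, P(plant 3) ≈ 0.0046
After 'flag': normaliser = 0.45·0.4665 + 0.3·0.5289 + 0.9·0.0046; P(plant 1) ≈ 0.5631, P(plant 2) ≈ 0.4257, P(plant 3) ≈ 0.0112
After 'flag': normaliser = 0.45·0.5631 + 0.3·0.4257 + 0.9·0.0112; P(plant 1) ≈ 0.6478, P(plant 2) ≈ 0.3265, P(plant 3) ≈ 0.0257
After 'flag': normaliser = 0.45·0.6478 + 0.3·0.3265 + 0.9·0.0257; P(plant 1) ≈ 0.7066, P(plant 2) ≈ 0.2374, P(plant 3) ≈ 0.0561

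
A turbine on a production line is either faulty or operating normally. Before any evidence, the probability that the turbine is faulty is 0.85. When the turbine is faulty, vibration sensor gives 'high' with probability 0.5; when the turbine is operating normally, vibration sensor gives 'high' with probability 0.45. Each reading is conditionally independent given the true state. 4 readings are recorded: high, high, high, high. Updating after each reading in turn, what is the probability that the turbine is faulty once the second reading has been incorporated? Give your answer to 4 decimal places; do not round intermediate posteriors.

After 'high': P(faulty) = 0.5·0.8500 / (0.5·0.8500 + 0.45·0.1500) ≈ 0.8629
After 'high': P(faulty) = 0.5·0.8629 / (0.5·0.8629 + 0.45·0.1371) ≈ 0.8749

0.8749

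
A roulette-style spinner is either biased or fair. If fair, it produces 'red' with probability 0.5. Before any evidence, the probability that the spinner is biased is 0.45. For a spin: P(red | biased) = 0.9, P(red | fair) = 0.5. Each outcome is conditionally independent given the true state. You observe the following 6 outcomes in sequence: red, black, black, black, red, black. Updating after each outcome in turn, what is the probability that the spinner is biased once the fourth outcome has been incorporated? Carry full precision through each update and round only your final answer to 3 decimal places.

0.012

After 'red': P(biased) = 0.9·0.4500 / (0.9·0.4500 + 0.5·0.5500) ≈ 0.5956
After 'black': P(biased) = 0.1·0.5956 / (0.1·0.5956 + 0.5·0.4044) ≈ 0.2275
After 'black': P(biased) = 0.1·0.2275 / (0.1·0.2275 + 0.5·0.7725) ≈ 0.0556
After 'black': P(biased) = 0.1·0.0556 / (0.1·0.0556 + 0.5·0.9444) ≈ 0.0116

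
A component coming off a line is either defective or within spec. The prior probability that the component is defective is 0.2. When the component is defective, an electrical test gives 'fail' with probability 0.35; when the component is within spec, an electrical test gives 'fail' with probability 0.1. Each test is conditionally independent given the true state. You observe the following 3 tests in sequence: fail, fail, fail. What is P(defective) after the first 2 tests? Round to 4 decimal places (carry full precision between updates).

After 'fail': P(defective) = 0.35·0.2000 / (0.35·0.2000 + 0.1·0.8000) ≈ 0.4667
After 'fail': P(defective) = 0.35·0.4667 / (0.35·0.4667 + 0.1·0.5333) ≈ 0.7538

0.7538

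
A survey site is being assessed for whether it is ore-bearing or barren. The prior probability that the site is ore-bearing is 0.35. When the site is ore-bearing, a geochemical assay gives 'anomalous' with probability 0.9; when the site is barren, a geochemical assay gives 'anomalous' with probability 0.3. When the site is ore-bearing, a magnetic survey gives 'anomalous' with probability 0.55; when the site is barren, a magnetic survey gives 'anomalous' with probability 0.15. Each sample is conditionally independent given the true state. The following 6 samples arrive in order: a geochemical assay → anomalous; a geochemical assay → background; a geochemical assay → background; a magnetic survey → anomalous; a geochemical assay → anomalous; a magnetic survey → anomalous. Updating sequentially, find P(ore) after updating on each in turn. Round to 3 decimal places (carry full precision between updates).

After a geochemical assay='anomalous': P(ore) = 0.9·0.3500 / (0.9·0.3500 + 0.3·0.6500) ≈ 0.6176
After a geochemical assay='background': P(ore) = 0.1·0.6176 / (0.1·0.6176 + 0.7·0.3824) ≈ 0.1875
After a geochemical assay='background': P(ore) = 0.1·0.1875 / (0.1·0.1875 + 0.7·0.8125) ≈ 0.0319
After a magnetic survey='anomalous': P(ore) = 0.55·0.0319 / (0.55·0.0319 + 0.15·0.9681) ≈ 0.1078
After a geochemical assay='anomalous': P(ore) = 0.9·0.1078 / (0.9·0.1078 + 0.3·0.8922) ≈ 0.2661
After a magnetic survey='anomalous': P(ore) = 0.55·0.2661 / (0.55·0.2661 + 0.15·0.7339) ≈ 0.5708

0.571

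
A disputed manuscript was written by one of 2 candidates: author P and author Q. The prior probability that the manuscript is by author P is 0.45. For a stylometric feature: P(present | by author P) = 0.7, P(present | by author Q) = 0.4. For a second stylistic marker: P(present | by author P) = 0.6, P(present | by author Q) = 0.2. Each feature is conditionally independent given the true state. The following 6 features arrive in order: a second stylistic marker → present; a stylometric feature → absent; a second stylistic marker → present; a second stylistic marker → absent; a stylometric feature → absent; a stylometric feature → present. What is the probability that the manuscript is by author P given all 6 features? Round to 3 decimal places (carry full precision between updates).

Each posterior becomes the prior for the next update.
After a second stylistic marker='present': P(author P) = 0.6·0.4500 / (0.6·0.4500 + 0.2·0.5500) ≈ 0.7105
After a stylometric feature='absent': P(author P) = 0.3·0.7105 / (0.3·0.7105 + 0.6·0.2895) ≈ 0.5510
After a second stylistic marker='present': P(author P) = 0.6·0.5510 / (0.6·0.5510 + 0.2·0.4490) ≈ 0.7864
After a second stylistic marker='absent': P(author P) = 0.4·0.7864 / (0.4·0.7864 + 0.8·0.2136) ≈ 0.6480
After a stylometric feature='absent': P(author P) = 0.3·0.6480 / (0.3·0.6480 + 0.6·0.3520) ≈ 0.4793
After a stylometric feature='present': P(author P) = 0.7·0.4793 / (0.7·0.4793 + 0.4·0.5207) ≈ 0.6170

0.617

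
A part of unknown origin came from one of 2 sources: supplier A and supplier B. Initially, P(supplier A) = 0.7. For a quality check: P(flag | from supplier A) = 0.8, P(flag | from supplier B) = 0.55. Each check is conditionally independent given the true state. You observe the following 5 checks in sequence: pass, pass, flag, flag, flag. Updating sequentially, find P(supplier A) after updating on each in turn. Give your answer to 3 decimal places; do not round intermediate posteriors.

After 'pass': P(supplier A) = 0.2·0.7000 / (0.2·0.7000 + 0.45·0.3000) ≈ 0.5091
After 'pass': P(supplier A) = 0.2·0.5091 / (0.2·0.5091 + 0.45·0.4909) ≈ 0.3155
After 'flag': P(supplier A) = 0.8·0.3155 / (0.8·0.3155 + 0.55·0.6845) ≈ 0.4013
After 'flag': P(supplier A) = 0.8·0.4013 / (0.8·0.4013 + 0.55·0.5987) ≈ 0.4937
After 'flag': P(supplier A) = 0.8·0.4937 / (0.8·0.4937 + 0.55·0.5063) ≈ 0.5865

0.587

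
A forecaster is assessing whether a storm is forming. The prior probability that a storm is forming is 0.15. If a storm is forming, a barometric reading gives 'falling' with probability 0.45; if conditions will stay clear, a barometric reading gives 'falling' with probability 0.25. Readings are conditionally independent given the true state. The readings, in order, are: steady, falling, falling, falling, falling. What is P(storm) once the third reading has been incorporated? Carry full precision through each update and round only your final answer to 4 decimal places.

0.2954

After 'steady': P(storm) = 0.55·0.1500 / (0.55·0.1500 + 0.75·0.8500) ≈ 0.1146
After 'falling': P(storm) = 0.45·0.1146 / (0.45·0.1146 + 0.25·0.8854) ≈ 0.1889
After 'falling': P(storm) = 0.45·0.1889 / (0.45·0.1889 + 0.25·0.8111) ≈ 0.2954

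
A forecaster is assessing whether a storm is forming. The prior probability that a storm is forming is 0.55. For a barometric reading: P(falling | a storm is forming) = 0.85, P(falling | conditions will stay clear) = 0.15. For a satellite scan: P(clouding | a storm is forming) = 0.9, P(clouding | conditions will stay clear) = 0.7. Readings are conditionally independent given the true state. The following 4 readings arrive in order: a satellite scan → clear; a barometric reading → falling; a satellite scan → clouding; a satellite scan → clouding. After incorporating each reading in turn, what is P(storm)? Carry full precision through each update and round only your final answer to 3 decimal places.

0.792

After a satellite scan='clear': P(storm) = 0.1·0.5500 / (0.1·0.5500 + 0.3·0.4500) ≈ 0.2895
After a barometric reading='falling': P(storm) = 0.85·0.2895 / (0.85·0.2895 + 0.15·0.7105) ≈ 0.6978
After a satellite scan='clouding': P(storm) = 0.9·0.6978 / (0.9·0.6978 + 0.7·0.3022) ≈ 0.7480
After a satellite scan='clouding': P(storm) = 0.9·0.7480 / (0.9·0.7480 + 0.7·0.2520) ≈ 0.7924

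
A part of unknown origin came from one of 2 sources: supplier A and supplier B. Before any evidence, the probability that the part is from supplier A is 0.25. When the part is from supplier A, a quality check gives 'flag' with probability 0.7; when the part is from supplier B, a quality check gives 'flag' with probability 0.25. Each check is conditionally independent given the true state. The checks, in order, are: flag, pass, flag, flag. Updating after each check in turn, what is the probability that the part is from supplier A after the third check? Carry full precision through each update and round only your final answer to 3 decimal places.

0.511

After 'flag': P(supplier A) = 0.7·0.2500 / (0.7·0.2500 + 0.25·0.7500) ≈ 0.4828
After 'pass': P(supplier A) = 0.3·0.4828 / (0.3·0.4828 + 0.75·0.5172) ≈ 0.2718
After 'flag': P(supplier A) = 0.7·0.2718 / (0.7·0.2718 + 0.25·0.7282) ≈ 0.5111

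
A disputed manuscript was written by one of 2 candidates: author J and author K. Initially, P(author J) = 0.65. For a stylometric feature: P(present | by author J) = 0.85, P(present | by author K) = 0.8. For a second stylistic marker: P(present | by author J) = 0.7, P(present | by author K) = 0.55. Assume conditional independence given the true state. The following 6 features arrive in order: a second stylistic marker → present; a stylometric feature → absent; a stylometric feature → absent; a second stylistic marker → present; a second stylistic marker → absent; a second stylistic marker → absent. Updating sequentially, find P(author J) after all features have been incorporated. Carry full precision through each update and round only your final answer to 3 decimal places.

0.429

Apply Bayes' rule sequentially, carrying P(author J) forward.
After a second stylistic marker='present': P(author J) = 0.7·0.6500 / (0.7·0.6500 + 0.55·0.3500) ≈ 0.7027
After a stylometric feature='absent': P(author J) = 0.15·0.7027 / (0.15·0.7027 + 0.2·0.2973) ≈ 0.6393
After a stylometric feature='absent': P(author J) = 0.15·0.6393 / (0.15·0.6393 + 0.2·0.3607) ≈ 0.5707
After a second stylistic marker='present': P(author J) = 0.7·0.5707 / (0.7·0.5707 + 0.55·0.4293) ≈ 0.6285
After a second stylistic marker='absent': P(author J) = 0.3·0.6285 / (0.3·0.6285 + 0.45·0.3715) ≈ 0.5301
After a second stylistic marker='absent': P(author J) = 0.3·0.5301 / (0.3·0.5301 + 0.45·0.4699) ≈ 0.4292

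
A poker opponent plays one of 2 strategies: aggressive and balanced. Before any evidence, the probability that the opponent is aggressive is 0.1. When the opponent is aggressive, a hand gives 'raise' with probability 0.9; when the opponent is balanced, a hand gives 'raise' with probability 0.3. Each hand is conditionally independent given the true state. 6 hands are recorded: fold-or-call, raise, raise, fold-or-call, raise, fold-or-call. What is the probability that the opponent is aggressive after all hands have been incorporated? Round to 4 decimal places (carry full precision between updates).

Each posterior becomes the prior for the next update.
After 'fold-or-call': P(aggressive) = 0.1·0.1000 / (0.1·0.1000 + 0.7·0.9000) ≈ 0.0156
After 'raise': P(aggressive) = 0.9·0.0156 / (0.9·0.0156 + 0.3·0.9844) ≈ 0.0455
After 'raise': P(aggressive) = 0.9·0.0455 / (0.9·0.0455 + 0.3·0.9545) ≈ 0.1250
After 'fold-or-call': P(aggressive) = 0.1·0.1250 / (0.1·0.1250 + 0.7·0.8750) ≈ 0.0200
After 'raise': P(aggressive) = 0.9·0.0200 / (0.9·0.0200 + 0.3·0.9800) ≈ 0.0577
After 'fold-or-call': P(aggressive) = 0.1·0.0577 / (0.1·0.0577 + 0.7·0.9423) ≈ 0.0087

0.0087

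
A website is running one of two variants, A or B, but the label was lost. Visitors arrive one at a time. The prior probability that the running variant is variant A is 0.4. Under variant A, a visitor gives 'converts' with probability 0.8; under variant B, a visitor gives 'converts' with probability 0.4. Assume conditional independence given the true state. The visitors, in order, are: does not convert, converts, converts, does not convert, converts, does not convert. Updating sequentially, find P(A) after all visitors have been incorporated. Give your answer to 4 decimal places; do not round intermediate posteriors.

After 'does not convert': P(A) = 0.2·0.4000 / (0.2·0.4000 + 0.6·0.6000) ≈ 0.1818
After 'converts': P(A) = 0.8·0.1818 / (0.8·0.1818 + 0.4·0.8182) ≈ 0.3077
After 'converts': P(A) = 0.8·0.3077 / (0.8·0.3077 + 0.4·0.6923) ≈ 0.4706
After 'does not convert': P(A) = 0.2·0.4706 / (0.2·0.4706 + 0.6·0.5294) ≈ 0.2286
After 'converts': P(A) = 0.8·0.2286 / (0.8·0.2286 + 0.4·0.7714) ≈ 0.3721
After 'does not convert': P(A) = 0.2·0.3721 / (0.2·0.3721 + 0.6·0.6279) ≈ 0.1649

0.1649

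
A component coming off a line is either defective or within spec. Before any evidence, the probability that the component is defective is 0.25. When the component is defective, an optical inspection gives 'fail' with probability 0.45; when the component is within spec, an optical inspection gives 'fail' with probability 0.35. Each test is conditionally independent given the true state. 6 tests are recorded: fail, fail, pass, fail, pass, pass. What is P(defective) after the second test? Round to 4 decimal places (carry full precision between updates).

After 'fail': P(defective) = 0.45·0.2500 / (0.45·0.2500 + 0.35·0.7500) ≈ 0.3000
After 'fail': P(defective) = 0.45·0.3000 / (0.45·0.3000 + 0.35·0.7000) ≈ 0.3553

0.3553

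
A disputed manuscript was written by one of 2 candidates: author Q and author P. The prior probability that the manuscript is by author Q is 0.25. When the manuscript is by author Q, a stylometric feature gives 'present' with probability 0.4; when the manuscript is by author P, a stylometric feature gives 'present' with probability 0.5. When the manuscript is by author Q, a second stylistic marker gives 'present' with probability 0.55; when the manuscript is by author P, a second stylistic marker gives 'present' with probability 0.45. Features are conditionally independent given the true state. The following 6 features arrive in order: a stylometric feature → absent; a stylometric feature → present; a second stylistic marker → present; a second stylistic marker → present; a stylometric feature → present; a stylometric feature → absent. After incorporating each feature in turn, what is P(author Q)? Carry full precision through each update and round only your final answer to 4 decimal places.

0.3146

Each posterior becomes the prior for the next update.
After a stylometric feature='absent': P(author Q) = 0.6·0.2500 / (0.6·0.2500 + 0.5·0.7500) ≈ 0.2857
After a stylometric feature='present': P(author Q) = 0.4·0.2857 / (0.4·0.2857 + 0.5·0.7143) ≈ 0.2424
After a second stylistic marker='present': P(author Q) = 0.55·0.2424 / (0.55·0.2424 + 0.45·0.7576) ≈ 0.2812
After a second stylistic marker='present': P(author Q) = 0.55·0.2812 / (0.55·0.2812 + 0.45·0.7188) ≈ 0.3234
After a stylometric feature='present': P(author Q) = 0.4·0.3234 / (0.4·0.3234 + 0.5·0.6766) ≈ 0.2766
After a stylometric feature='absent': P(author Q) = 0.6·0.2766 / (0.6·0.2766 + 0.5·0.7234) ≈ 0.3146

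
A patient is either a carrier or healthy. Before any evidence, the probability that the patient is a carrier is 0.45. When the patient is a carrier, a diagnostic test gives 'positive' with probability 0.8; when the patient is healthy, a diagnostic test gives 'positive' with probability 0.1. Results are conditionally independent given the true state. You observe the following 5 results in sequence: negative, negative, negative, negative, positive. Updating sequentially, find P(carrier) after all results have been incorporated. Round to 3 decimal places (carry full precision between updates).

0.016

After 'negative': P(carrier) = 0.2·0.4500 / (0.2·0.4500 + 0.9·0.5500) ≈ 0.1538
After 'negative': P(carrier) = 0.2·0.1538 / (0.2·0.1538 + 0.9·0.8462) ≈ 0.0388
After 'negative': P(carrier) = 0.2·0.0388 / (0.2·0.0388 + 0.9·0.9612) ≈ 0.0089
After 'negative': P(carrier) = 0.2·0.0089 / (0.2·0.0089 + 0.9·0.9911) ≈ 0.0020
After 'positive': P(carrier) = 0.8·0.0020 / (0.8·0.0020 + 0.1·0.9980) ≈ 0.0157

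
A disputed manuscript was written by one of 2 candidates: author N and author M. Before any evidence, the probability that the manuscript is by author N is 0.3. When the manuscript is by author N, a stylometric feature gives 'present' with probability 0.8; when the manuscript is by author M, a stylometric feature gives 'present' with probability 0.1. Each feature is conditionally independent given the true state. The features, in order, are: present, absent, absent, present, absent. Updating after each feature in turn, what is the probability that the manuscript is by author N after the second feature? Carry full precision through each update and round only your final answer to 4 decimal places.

After 'present': P(author N) = 0.8·0.3000 / (0.8·0.3000 + 0.1·0.7000) ≈ 0.7742
After 'absent': P(author N) = 0.2·0.7742 / (0.2·0.7742 + 0.9·0.2258) ≈ 0.4324

0.4324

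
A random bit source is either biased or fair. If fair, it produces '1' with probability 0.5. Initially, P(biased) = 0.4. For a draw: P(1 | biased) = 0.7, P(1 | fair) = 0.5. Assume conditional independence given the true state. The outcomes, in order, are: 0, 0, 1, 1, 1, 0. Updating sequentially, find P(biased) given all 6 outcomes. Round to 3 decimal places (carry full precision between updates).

After '0': P(biased) = 0.3·0.4000 / (0.3·0.4000 + 0.5·0.6000) ≈ 0.2857
After '0': P(biased) = 0.3·0.2857 / (0.3·0.2857 + 0.5·0.7143) ≈ 0.1935
After '1': P(biased) = 0.7·0.1935 / (0.7·0.1935 + 0.5·0.8065) ≈ 0.2515
After '1': P(biased) = 0.7·0.2515 / (0.7·0.2515 + 0.5·0.7485) ≈ 0.3199
After '1': P(biased) = 0.7·0.3199 / (0.7·0.3199 + 0.5·0.6801) ≈ 0.3971
After '0': P(biased) = 0.3·0.3971 / (0.3·0.3971 + 0.5·0.6029) ≈ 0.2832

0.283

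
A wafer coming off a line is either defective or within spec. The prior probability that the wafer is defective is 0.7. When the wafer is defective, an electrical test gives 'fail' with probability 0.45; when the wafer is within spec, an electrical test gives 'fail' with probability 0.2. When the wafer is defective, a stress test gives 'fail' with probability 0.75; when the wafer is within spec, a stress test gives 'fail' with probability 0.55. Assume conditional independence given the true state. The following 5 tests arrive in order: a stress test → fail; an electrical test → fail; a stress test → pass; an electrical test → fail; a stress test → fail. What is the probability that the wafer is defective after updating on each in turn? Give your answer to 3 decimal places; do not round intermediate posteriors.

Apply Bayes' rule sequentially, carrying P(defective) forward.
After a stress test='fail': P(defective) = 0.75·0.7000 / (0.75·0.7000 + 0.55·0.3000) ≈ 0.7609
After an electrical test='fail': P(defective) = 0.45·0.7609 / (0.45·0.7609 + 0.2·0.2391) ≈ 0.8774
After a stress test='pass': P(defective) = 0.25·0.8774 / (0.25·0.8774 + 0.45·0.1226) ≈ 0.7991
After an electrical test='fail': P(defective) = 0.45·0.7991 / (0.45·0.7991 + 0.2·0.2009) ≈ 0.8995
After a stress test='fail': P(defective) = 0.75·0.8995 / (0.75·0.8995 + 0.55·0.1005) ≈ 0.9243

0.924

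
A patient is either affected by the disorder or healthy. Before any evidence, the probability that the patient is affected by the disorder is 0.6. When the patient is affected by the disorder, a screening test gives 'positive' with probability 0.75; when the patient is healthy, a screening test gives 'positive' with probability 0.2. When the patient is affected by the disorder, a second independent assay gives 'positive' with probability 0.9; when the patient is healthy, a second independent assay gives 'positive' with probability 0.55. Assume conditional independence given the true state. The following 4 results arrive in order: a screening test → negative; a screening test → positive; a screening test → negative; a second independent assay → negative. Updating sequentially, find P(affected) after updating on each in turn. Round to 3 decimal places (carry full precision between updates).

0.109

After a screening test='negative': P(affected) = 0.25·0.6000 / (0.25·0.6000 + 0.8·0.4000) ≈ 0.3191
After a screening test='positive': P(affected) = 0.75·0.3191 / (0.75·0.3191 + 0.2·0.6809) ≈ 0.6374
After a screening test='negative': P(affected) = 0.25·0.6374 / (0.25·0.6374 + 0.8·0.3626) ≈ 0.3546
After a second independent assay='negative': P(affected) = 0.1·0.3546 / (0.1·0.3546 + 0.45·0.6454) ≈ 0.1088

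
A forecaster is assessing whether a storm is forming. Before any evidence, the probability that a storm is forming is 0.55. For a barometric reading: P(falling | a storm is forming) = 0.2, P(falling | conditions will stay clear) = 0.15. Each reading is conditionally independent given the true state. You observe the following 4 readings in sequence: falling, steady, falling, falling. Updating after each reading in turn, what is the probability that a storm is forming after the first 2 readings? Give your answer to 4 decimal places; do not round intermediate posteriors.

After 'falling': P(storm) = 0.2·0.5500 / (0.2·0.5500 + 0.15·0.4500) ≈ 0.6197
After 'steady': P(storm) = 0.8·0.6197 / (0.8·0.6197 + 0.85·0.3803) ≈ 0.6053

0.6053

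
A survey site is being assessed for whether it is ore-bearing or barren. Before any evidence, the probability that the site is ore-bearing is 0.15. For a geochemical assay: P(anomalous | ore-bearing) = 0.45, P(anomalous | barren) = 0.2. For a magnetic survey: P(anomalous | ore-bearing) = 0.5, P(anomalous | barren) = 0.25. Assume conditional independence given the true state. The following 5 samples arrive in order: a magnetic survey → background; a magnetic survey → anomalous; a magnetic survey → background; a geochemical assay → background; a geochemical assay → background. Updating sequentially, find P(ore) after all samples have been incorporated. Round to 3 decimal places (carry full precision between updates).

0.069

Apply Bayes' rule sequentially, carrying P(ore) forward.
After a magnetic survey='background': P(ore) = 0.5·0.1500 / (0.5·0.1500 + 0.75·0.8500) ≈ 0.1053
After a magnetic survey='anomalous': P(ore) = 0.5·0.1053 / (0.5·0.1053 + 0.25·0.8947) ≈ 0.1905
After a magnetic survey='background': P(ore) = 0.5·0.1905 / (0.5·0.1905 + 0.75·0.8095) ≈ 0.1356
After a geochemical assay='background': P(ore) = 0.55·0.1356 / (0.55·0.1356 + 0.8·0.8644) ≈ 0.0973
After a geochemical assay='background': P(ore) = 0.55·0.0973 / (0.55·0.0973 + 0.8·0.9027) ≈ 0.0690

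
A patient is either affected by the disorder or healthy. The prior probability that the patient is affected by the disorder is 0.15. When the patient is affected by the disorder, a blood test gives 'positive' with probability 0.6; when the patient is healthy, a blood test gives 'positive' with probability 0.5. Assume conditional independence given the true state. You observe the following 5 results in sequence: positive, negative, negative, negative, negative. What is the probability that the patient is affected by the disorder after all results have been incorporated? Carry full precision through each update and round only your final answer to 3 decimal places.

0.080

After 'positive': P(affected) = 0.6·0.1500 / (0.6·0.1500 + 0.5·0.8500) ≈ 0.1748
After 'negative': P(affected) = 0.4·0.1748 / (0.4·0.1748 + 0.5·0.8252) ≈ 0.1449
After 'negative': P(affected) = 0.4·0.1449 / (0.4·0.1449 + 0.5·0.8551) ≈ 0.1194
After 'negative': P(affected) = 0.4·0.1194 / (0.4·0.1194 + 0.5·0.8806) ≈ 0.0978
After 'negative': P(affected) = 0.4·0.0978 / (0.4·0.0978 + 0.5·0.9022) ≈ 0.0798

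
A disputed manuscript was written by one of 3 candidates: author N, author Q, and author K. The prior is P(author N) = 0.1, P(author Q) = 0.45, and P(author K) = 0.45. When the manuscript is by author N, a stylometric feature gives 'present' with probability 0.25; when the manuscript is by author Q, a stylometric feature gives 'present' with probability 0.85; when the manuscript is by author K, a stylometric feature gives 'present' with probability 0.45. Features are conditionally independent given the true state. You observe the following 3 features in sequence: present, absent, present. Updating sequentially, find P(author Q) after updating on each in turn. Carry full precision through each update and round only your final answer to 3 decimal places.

Apply Bayes' rule sequentially, carrying P(author Q) forward.
After 'present': normaliser = 0.25·0.1000 + 0.85·0.4500 + 0.45·0.4500; P(author N) ≈ 0.0410, P(author Q) ≈ 0.6270, P(author K) ≈ 0.3320
After 'absent': normaliser = 0.75·0.0410 + 0.15·0.6270 + 0.55·0.3320; P(author N) ≈ 0.1000, P(author Q) ≈ 0.3060, P(author K) ≈ 0.5940
After 'present': normaliser = 0.25·0.1000 + 0.85·0.3060 + 0.45·0.5940; P(author N) ≈ 0.0453, P(author Q) ≈ 0.4709, P(author K) ≈ 0.4839

0.471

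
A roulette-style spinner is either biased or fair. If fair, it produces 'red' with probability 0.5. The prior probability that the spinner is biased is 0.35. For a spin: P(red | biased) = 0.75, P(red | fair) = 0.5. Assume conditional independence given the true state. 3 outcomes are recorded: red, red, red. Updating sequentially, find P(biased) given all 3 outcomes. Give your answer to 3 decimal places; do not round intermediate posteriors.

Apply Bayes' rule sequentially, carrying P(biased) forward.
After 'red': P(biased) = 0.75·0.3500 / (0.75·0.3500 + 0.5·0.6500) ≈ 0.4468
After 'red': P(biased) = 0.75·0.4468 / (0.75·0.4468 + 0.5·0.5532) ≈ 0.5478
After 'red': P(biased) = 0.75·0.5478 / (0.75·0.5478 + 0.5·0.4522) ≈ 0.6451

0.645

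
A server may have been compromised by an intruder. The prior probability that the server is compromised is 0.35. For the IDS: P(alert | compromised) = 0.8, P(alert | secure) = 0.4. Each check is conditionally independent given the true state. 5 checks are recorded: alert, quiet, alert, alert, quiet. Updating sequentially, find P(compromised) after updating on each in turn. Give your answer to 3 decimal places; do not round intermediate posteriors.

After 'alert': P(compromised) = 0.8·0.3500 / (0.8·0.3500 + 0.4·0.6500) ≈ 0.5185
After 'quiet': P(compromised) = 0.2·0.5185 / (0.2·0.5185 + 0.6·0.4815) ≈ 0.2642
After 'alert': P(compromised) = 0.8·0.2642 / (0.8·0.2642 + 0.4·0.7358) ≈ 0.4179
After 'alert': P(compromised) = 0.8·0.4179 / (0.8·0.4179 + 0.4·0.5821) ≈ 0.5895
After 'quiet': P(compromised) = 0.2·0.5895 / (0.2·0.5895 + 0.6·0.4105) ≈ 0.3237

0.324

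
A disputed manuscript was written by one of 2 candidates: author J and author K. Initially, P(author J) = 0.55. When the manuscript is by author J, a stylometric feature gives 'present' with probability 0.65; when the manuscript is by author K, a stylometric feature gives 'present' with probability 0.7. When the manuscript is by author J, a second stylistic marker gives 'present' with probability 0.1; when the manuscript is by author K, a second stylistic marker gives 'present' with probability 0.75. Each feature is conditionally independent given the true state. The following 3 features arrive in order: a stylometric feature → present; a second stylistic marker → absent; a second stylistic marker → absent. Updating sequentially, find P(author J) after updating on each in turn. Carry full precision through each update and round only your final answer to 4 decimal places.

0.9363

Apply Bayes' rule sequentially, carrying P(author J) forward.
After a stylometric feature='present': P(author J) = 0.65·0.5500 / (0.65·0.5500 + 0.7·0.4500) ≈ 0.5316
After a second stylistic marker='absent': P(author J) = 0.9·0.5316 / (0.9·0.5316 + 0.25·0.4684) ≈ 0.8034
After a second stylistic marker='absent': P(author J) = 0.9·0.8034 / (0.9·0.8034 + 0.25·0.1966) ≈ 0.9363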